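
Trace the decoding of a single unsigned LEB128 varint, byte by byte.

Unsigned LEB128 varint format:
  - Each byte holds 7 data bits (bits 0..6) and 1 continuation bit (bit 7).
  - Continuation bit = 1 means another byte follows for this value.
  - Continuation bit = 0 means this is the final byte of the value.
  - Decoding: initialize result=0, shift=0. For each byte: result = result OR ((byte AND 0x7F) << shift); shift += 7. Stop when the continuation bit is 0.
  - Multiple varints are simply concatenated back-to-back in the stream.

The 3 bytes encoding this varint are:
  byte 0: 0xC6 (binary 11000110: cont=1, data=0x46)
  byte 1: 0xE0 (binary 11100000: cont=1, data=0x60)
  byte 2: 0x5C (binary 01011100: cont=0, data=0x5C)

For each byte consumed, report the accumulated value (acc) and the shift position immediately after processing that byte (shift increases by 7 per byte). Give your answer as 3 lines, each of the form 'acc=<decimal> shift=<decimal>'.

byte 0=0xC6: payload=0x46=70, contrib = 70<<0 = 70; acc -> 70, shift -> 7
byte 1=0xE0: payload=0x60=96, contrib = 96<<7 = 12288; acc -> 12358, shift -> 14
byte 2=0x5C: payload=0x5C=92, contrib = 92<<14 = 1507328; acc -> 1519686, shift -> 21

Answer: acc=70 shift=7
acc=12358 shift=14
acc=1519686 shift=21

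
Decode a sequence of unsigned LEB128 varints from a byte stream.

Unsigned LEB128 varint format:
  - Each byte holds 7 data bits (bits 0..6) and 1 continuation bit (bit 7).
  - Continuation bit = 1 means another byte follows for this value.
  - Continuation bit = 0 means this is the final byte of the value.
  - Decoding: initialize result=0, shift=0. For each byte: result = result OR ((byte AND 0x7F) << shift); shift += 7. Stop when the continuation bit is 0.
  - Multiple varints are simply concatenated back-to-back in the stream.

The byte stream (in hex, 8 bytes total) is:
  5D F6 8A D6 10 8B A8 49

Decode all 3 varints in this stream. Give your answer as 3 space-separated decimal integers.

Answer: 93 34964854 1201163

Derivation:
  byte[0]=0x5D cont=0 payload=0x5D=93: acc |= 93<<0 -> acc=93 shift=7 [end]
Varint 1: bytes[0:1] = 5D -> value 93 (1 byte(s))
  byte[1]=0xF6 cont=1 payload=0x76=118: acc |= 118<<0 -> acc=118 shift=7
  byte[2]=0x8A cont=1 payload=0x0A=10: acc |= 10<<7 -> acc=1398 shift=14
  byte[3]=0xD6 cont=1 payload=0x56=86: acc |= 86<<14 -> acc=1410422 shift=21
  byte[4]=0x10 cont=0 payload=0x10=16: acc |= 16<<21 -> acc=34964854 shift=28 [end]
Varint 2: bytes[1:5] = F6 8A D6 10 -> value 34964854 (4 byte(s))
  byte[5]=0x8B cont=1 payload=0x0B=11: acc |= 11<<0 -> acc=11 shift=7
  byte[6]=0xA8 cont=1 payload=0x28=40: acc |= 40<<7 -> acc=5131 shift=14
  byte[7]=0x49 cont=0 payload=0x49=73: acc |= 73<<14 -> acc=1201163 shift=21 [end]
Varint 3: bytes[5:8] = 8B A8 49 -> value 1201163 (3 byte(s))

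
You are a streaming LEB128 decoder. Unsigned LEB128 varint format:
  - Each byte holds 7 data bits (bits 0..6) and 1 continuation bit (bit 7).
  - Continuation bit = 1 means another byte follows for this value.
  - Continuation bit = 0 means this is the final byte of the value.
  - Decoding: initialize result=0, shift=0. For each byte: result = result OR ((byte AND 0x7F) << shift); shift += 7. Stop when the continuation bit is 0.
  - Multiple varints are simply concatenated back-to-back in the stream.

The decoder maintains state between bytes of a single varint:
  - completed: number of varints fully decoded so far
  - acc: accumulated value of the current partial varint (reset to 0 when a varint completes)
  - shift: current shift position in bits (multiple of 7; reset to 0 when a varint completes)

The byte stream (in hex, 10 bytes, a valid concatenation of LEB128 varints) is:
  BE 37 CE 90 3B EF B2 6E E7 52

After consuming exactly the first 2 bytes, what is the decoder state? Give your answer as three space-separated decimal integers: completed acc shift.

byte[0]=0xBE cont=1 payload=0x3E: acc |= 62<<0 -> completed=0 acc=62 shift=7
byte[1]=0x37 cont=0 payload=0x37: varint #1 complete (value=7102); reset -> completed=1 acc=0 shift=0

Answer: 1 0 0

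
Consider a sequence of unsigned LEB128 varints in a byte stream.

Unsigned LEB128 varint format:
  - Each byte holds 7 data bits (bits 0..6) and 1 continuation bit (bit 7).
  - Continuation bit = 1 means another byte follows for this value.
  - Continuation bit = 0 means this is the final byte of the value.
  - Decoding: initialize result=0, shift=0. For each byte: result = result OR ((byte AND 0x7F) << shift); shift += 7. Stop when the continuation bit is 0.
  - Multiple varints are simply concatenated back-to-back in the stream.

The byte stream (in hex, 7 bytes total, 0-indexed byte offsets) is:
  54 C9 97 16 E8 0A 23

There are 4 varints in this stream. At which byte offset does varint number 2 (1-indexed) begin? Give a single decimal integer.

  byte[0]=0x54 cont=0 payload=0x54=84: acc |= 84<<0 -> acc=84 shift=7 [end]
Varint 1: bytes[0:1] = 54 -> value 84 (1 byte(s))
  byte[1]=0xC9 cont=1 payload=0x49=73: acc |= 73<<0 -> acc=73 shift=7
  byte[2]=0x97 cont=1 payload=0x17=23: acc |= 23<<7 -> acc=3017 shift=14
  byte[3]=0x16 cont=0 payload=0x16=22: acc |= 22<<14 -> acc=363465 shift=21 [end]
Varint 2: bytes[1:4] = C9 97 16 -> value 363465 (3 byte(s))
  byte[4]=0xE8 cont=1 payload=0x68=104: acc |= 104<<0 -> acc=104 shift=7
  byte[5]=0x0A cont=0 payload=0x0A=10: acc |= 10<<7 -> acc=1384 shift=14 [end]
Varint 3: bytes[4:6] = E8 0A -> value 1384 (2 byte(s))
  byte[6]=0x23 cont=0 payload=0x23=35: acc |= 35<<0 -> acc=35 shift=7 [end]
Varint 4: bytes[6:7] = 23 -> value 35 (1 byte(s))

Answer: 1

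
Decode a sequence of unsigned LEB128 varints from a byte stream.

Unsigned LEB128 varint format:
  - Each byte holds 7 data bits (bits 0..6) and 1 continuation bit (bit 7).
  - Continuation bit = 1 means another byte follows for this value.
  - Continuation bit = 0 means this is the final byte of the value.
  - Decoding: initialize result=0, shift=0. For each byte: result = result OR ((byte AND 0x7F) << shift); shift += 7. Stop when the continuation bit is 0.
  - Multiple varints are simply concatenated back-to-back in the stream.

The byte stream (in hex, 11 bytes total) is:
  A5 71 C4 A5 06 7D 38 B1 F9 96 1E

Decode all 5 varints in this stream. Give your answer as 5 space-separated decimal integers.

Answer: 14501 103108 125 56 63290545

Derivation:
  byte[0]=0xA5 cont=1 payload=0x25=37: acc |= 37<<0 -> acc=37 shift=7
  byte[1]=0x71 cont=0 payload=0x71=113: acc |= 113<<7 -> acc=14501 shift=14 [end]
Varint 1: bytes[0:2] = A5 71 -> value 14501 (2 byte(s))
  byte[2]=0xC4 cont=1 payload=0x44=68: acc |= 68<<0 -> acc=68 shift=7
  byte[3]=0xA5 cont=1 payload=0x25=37: acc |= 37<<7 -> acc=4804 shift=14
  byte[4]=0x06 cont=0 payload=0x06=6: acc |= 6<<14 -> acc=103108 shift=21 [end]
Varint 2: bytes[2:5] = C4 A5 06 -> value 103108 (3 byte(s))
  byte[5]=0x7D cont=0 payload=0x7D=125: acc |= 125<<0 -> acc=125 shift=7 [end]
Varint 3: bytes[5:6] = 7D -> value 125 (1 byte(s))
  byte[6]=0x38 cont=0 payload=0x38=56: acc |= 56<<0 -> acc=56 shift=7 [end]
Varint 4: bytes[6:7] = 38 -> value 56 (1 byte(s))
  byte[7]=0xB1 cont=1 payload=0x31=49: acc |= 49<<0 -> acc=49 shift=7
  byte[8]=0xF9 cont=1 payload=0x79=121: acc |= 121<<7 -> acc=15537 shift=14
  byte[9]=0x96 cont=1 payload=0x16=22: acc |= 22<<14 -> acc=375985 shift=21
  byte[10]=0x1E cont=0 payload=0x1E=30: acc |= 30<<21 -> acc=63290545 shift=28 [end]
Varint 5: bytes[7:11] = B1 F9 96 1E -> value 63290545 (4 byte(s))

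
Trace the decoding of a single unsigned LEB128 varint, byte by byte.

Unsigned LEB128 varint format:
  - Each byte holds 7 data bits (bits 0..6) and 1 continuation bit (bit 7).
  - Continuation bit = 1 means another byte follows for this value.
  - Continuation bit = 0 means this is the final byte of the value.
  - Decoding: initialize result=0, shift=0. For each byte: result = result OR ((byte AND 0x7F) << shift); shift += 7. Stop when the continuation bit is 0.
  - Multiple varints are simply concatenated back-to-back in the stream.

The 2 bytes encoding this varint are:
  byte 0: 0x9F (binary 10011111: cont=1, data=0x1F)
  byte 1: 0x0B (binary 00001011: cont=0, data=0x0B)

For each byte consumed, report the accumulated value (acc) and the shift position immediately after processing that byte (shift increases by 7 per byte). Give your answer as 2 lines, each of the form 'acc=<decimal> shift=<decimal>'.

Answer: acc=31 shift=7
acc=1439 shift=14

Derivation:
byte 0=0x9F: payload=0x1F=31, contrib = 31<<0 = 31; acc -> 31, shift -> 7
byte 1=0x0B: payload=0x0B=11, contrib = 11<<7 = 1408; acc -> 1439, shift -> 14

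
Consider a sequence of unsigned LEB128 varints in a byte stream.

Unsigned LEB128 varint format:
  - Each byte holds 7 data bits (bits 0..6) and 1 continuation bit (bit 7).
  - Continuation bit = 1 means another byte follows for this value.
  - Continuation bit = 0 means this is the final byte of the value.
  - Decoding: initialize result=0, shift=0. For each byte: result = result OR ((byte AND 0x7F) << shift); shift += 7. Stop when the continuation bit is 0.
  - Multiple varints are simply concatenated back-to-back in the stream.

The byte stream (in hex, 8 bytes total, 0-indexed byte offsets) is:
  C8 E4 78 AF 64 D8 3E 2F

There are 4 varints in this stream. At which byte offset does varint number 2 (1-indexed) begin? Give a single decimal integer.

  byte[0]=0xC8 cont=1 payload=0x48=72: acc |= 72<<0 -> acc=72 shift=7
  byte[1]=0xE4 cont=1 payload=0x64=100: acc |= 100<<7 -> acc=12872 shift=14
  byte[2]=0x78 cont=0 payload=0x78=120: acc |= 120<<14 -> acc=1978952 shift=21 [end]
Varint 1: bytes[0:3] = C8 E4 78 -> value 1978952 (3 byte(s))
  byte[3]=0xAF cont=1 payload=0x2F=47: acc |= 47<<0 -> acc=47 shift=7
  byte[4]=0x64 cont=0 payload=0x64=100: acc |= 100<<7 -> acc=12847 shift=14 [end]
Varint 2: bytes[3:5] = AF 64 -> value 12847 (2 byte(s))
  byte[5]=0xD8 cont=1 payload=0x58=88: acc |= 88<<0 -> acc=88 shift=7
  byte[6]=0x3E cont=0 payload=0x3E=62: acc |= 62<<7 -> acc=8024 shift=14 [end]
Varint 3: bytes[5:7] = D8 3E -> value 8024 (2 byte(s))
  byte[7]=0x2F cont=0 payload=0x2F=47: acc |= 47<<0 -> acc=47 shift=7 [end]
Varint 4: bytes[7:8] = 2F -> value 47 (1 byte(s))

Answer: 3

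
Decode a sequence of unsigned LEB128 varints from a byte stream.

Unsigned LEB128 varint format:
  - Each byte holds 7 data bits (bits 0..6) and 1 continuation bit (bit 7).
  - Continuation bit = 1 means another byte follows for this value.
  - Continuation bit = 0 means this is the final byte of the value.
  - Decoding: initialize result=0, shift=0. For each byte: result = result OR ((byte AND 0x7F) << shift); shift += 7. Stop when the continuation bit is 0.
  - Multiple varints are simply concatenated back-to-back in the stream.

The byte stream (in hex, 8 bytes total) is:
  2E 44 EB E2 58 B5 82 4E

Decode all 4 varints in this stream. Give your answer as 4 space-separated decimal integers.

  byte[0]=0x2E cont=0 payload=0x2E=46: acc |= 46<<0 -> acc=46 shift=7 [end]
Varint 1: bytes[0:1] = 2E -> value 46 (1 byte(s))
  byte[1]=0x44 cont=0 payload=0x44=68: acc |= 68<<0 -> acc=68 shift=7 [end]
Varint 2: bytes[1:2] = 44 -> value 68 (1 byte(s))
  byte[2]=0xEB cont=1 payload=0x6B=107: acc |= 107<<0 -> acc=107 shift=7
  byte[3]=0xE2 cont=1 payload=0x62=98: acc |= 98<<7 -> acc=12651 shift=14
  byte[4]=0x58 cont=0 payload=0x58=88: acc |= 88<<14 -> acc=1454443 shift=21 [end]
Varint 3: bytes[2:5] = EB E2 58 -> value 1454443 (3 byte(s))
  byte[5]=0xB5 cont=1 payload=0x35=53: acc |= 53<<0 -> acc=53 shift=7
  byte[6]=0x82 cont=1 payload=0x02=2: acc |= 2<<7 -> acc=309 shift=14
  byte[7]=0x4E cont=0 payload=0x4E=78: acc |= 78<<14 -> acc=1278261 shift=21 [end]
Varint 4: bytes[5:8] = B5 82 4E -> value 1278261 (3 byte(s))

Answer: 46 68 1454443 1278261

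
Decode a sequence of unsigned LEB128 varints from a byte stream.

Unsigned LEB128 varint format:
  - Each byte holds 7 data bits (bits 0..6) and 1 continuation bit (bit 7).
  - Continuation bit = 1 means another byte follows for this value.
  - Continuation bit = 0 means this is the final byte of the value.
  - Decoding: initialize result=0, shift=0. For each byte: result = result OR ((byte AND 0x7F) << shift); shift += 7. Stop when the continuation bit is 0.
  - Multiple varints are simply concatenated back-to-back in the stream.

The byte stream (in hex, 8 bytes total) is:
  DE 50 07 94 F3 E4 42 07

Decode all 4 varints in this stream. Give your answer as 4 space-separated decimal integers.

  byte[0]=0xDE cont=1 payload=0x5E=94: acc |= 94<<0 -> acc=94 shift=7
  byte[1]=0x50 cont=0 payload=0x50=80: acc |= 80<<7 -> acc=10334 shift=14 [end]
Varint 1: bytes[0:2] = DE 50 -> value 10334 (2 byte(s))
  byte[2]=0x07 cont=0 payload=0x07=7: acc |= 7<<0 -> acc=7 shift=7 [end]
Varint 2: bytes[2:3] = 07 -> value 7 (1 byte(s))
  byte[3]=0x94 cont=1 payload=0x14=20: acc |= 20<<0 -> acc=20 shift=7
  byte[4]=0xF3 cont=1 payload=0x73=115: acc |= 115<<7 -> acc=14740 shift=14
  byte[5]=0xE4 cont=1 payload=0x64=100: acc |= 100<<14 -> acc=1653140 shift=21
  byte[6]=0x42 cont=0 payload=0x42=66: acc |= 66<<21 -> acc=140065172 shift=28 [end]
Varint 3: bytes[3:7] = 94 F3 E4 42 -> value 140065172 (4 byte(s))
  byte[7]=0x07 cont=0 payload=0x07=7: acc |= 7<<0 -> acc=7 shift=7 [end]
Varint 4: bytes[7:8] = 07 -> value 7 (1 byte(s))

Answer: 10334 7 140065172 7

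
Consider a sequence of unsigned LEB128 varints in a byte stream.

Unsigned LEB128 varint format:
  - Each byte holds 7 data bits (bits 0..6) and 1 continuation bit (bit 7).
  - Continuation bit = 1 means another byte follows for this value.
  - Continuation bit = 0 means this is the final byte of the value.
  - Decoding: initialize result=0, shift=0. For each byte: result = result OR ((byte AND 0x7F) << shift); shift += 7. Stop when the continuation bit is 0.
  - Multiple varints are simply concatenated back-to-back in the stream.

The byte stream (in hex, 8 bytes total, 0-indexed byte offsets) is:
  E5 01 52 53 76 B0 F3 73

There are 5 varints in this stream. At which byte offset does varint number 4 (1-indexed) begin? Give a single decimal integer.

Answer: 4

Derivation:
  byte[0]=0xE5 cont=1 payload=0x65=101: acc |= 101<<0 -> acc=101 shift=7
  byte[1]=0x01 cont=0 payload=0x01=1: acc |= 1<<7 -> acc=229 shift=14 [end]
Varint 1: bytes[0:2] = E5 01 -> value 229 (2 byte(s))
  byte[2]=0x52 cont=0 payload=0x52=82: acc |= 82<<0 -> acc=82 shift=7 [end]
Varint 2: bytes[2:3] = 52 -> value 82 (1 byte(s))
  byte[3]=0x53 cont=0 payload=0x53=83: acc |= 83<<0 -> acc=83 shift=7 [end]
Varint 3: bytes[3:4] = 53 -> value 83 (1 byte(s))
  byte[4]=0x76 cont=0 payload=0x76=118: acc |= 118<<0 -> acc=118 shift=7 [end]
Varint 4: bytes[4:5] = 76 -> value 118 (1 byte(s))
  byte[5]=0xB0 cont=1 payload=0x30=48: acc |= 48<<0 -> acc=48 shift=7
  byte[6]=0xF3 cont=1 payload=0x73=115: acc |= 115<<7 -> acc=14768 shift=14
  byte[7]=0x73 cont=0 payload=0x73=115: acc |= 115<<14 -> acc=1898928 shift=21 [end]
Varint 5: bytes[5:8] = B0 F3 73 -> value 1898928 (3 byte(s))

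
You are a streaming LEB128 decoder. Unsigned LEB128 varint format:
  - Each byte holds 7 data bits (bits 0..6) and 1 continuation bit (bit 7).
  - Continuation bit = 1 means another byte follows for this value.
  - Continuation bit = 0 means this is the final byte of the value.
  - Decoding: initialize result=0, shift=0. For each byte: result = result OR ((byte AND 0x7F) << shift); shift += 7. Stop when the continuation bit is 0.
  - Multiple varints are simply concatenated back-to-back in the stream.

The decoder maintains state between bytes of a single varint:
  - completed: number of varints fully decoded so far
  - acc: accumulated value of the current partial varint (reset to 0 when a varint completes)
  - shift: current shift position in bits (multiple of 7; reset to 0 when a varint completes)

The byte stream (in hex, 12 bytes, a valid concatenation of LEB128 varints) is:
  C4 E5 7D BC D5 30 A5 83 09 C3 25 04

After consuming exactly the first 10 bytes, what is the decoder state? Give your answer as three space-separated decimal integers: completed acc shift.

Answer: 3 67 7

Derivation:
byte[0]=0xC4 cont=1 payload=0x44: acc |= 68<<0 -> completed=0 acc=68 shift=7
byte[1]=0xE5 cont=1 payload=0x65: acc |= 101<<7 -> completed=0 acc=12996 shift=14
byte[2]=0x7D cont=0 payload=0x7D: varint #1 complete (value=2060996); reset -> completed=1 acc=0 shift=0
byte[3]=0xBC cont=1 payload=0x3C: acc |= 60<<0 -> completed=1 acc=60 shift=7
byte[4]=0xD5 cont=1 payload=0x55: acc |= 85<<7 -> completed=1 acc=10940 shift=14
byte[5]=0x30 cont=0 payload=0x30: varint #2 complete (value=797372); reset -> completed=2 acc=0 shift=0
byte[6]=0xA5 cont=1 payload=0x25: acc |= 37<<0 -> completed=2 acc=37 shift=7
byte[7]=0x83 cont=1 payload=0x03: acc |= 3<<7 -> completed=2 acc=421 shift=14
byte[8]=0x09 cont=0 payload=0x09: varint #3 complete (value=147877); reset -> completed=3 acc=0 shift=0
byte[9]=0xC3 cont=1 payload=0x43: acc |= 67<<0 -> completed=3 acc=67 shift=7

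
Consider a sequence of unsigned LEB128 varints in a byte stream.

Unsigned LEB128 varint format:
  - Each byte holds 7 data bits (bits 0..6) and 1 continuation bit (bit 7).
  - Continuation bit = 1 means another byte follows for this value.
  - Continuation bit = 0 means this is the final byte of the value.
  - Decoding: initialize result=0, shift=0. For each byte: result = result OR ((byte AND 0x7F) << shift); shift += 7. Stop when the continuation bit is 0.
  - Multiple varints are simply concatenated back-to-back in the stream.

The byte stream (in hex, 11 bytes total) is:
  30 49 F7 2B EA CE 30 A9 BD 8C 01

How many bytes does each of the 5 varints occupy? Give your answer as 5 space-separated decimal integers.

Answer: 1 1 2 3 4

Derivation:
  byte[0]=0x30 cont=0 payload=0x30=48: acc |= 48<<0 -> acc=48 shift=7 [end]
Varint 1: bytes[0:1] = 30 -> value 48 (1 byte(s))
  byte[1]=0x49 cont=0 payload=0x49=73: acc |= 73<<0 -> acc=73 shift=7 [end]
Varint 2: bytes[1:2] = 49 -> value 73 (1 byte(s))
  byte[2]=0xF7 cont=1 payload=0x77=119: acc |= 119<<0 -> acc=119 shift=7
  byte[3]=0x2B cont=0 payload=0x2B=43: acc |= 43<<7 -> acc=5623 shift=14 [end]
Varint 3: bytes[2:4] = F7 2B -> value 5623 (2 byte(s))
  byte[4]=0xEA cont=1 payload=0x6A=106: acc |= 106<<0 -> acc=106 shift=7
  byte[5]=0xCE cont=1 payload=0x4E=78: acc |= 78<<7 -> acc=10090 shift=14
  byte[6]=0x30 cont=0 payload=0x30=48: acc |= 48<<14 -> acc=796522 shift=21 [end]
Varint 4: bytes[4:7] = EA CE 30 -> value 796522 (3 byte(s))
  byte[7]=0xA9 cont=1 payload=0x29=41: acc |= 41<<0 -> acc=41 shift=7
  byte[8]=0xBD cont=1 payload=0x3D=61: acc |= 61<<7 -> acc=7849 shift=14
  byte[9]=0x8C cont=1 payload=0x0C=12: acc |= 12<<14 -> acc=204457 shift=21
  byte[10]=0x01 cont=0 payload=0x01=1: acc |= 1<<21 -> acc=2301609 shift=28 [end]
Varint 5: bytes[7:11] = A9 BD 8C 01 -> value 2301609 (4 byte(s))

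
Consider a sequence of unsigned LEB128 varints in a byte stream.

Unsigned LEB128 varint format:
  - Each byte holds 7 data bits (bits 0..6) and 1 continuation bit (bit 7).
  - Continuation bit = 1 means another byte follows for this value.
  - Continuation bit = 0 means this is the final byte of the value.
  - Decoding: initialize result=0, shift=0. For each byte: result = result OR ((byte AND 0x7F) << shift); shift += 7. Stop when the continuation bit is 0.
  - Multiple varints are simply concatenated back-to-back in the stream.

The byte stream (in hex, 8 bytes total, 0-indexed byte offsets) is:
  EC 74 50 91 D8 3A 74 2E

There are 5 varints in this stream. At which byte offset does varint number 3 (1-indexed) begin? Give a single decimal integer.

  byte[0]=0xEC cont=1 payload=0x6C=108: acc |= 108<<0 -> acc=108 shift=7
  byte[1]=0x74 cont=0 payload=0x74=116: acc |= 116<<7 -> acc=14956 shift=14 [end]
Varint 1: bytes[0:2] = EC 74 -> value 14956 (2 byte(s))
  byte[2]=0x50 cont=0 payload=0x50=80: acc |= 80<<0 -> acc=80 shift=7 [end]
Varint 2: bytes[2:3] = 50 -> value 80 (1 byte(s))
  byte[3]=0x91 cont=1 payload=0x11=17: acc |= 17<<0 -> acc=17 shift=7
  byte[4]=0xD8 cont=1 payload=0x58=88: acc |= 88<<7 -> acc=11281 shift=14
  byte[5]=0x3A cont=0 payload=0x3A=58: acc |= 58<<14 -> acc=961553 shift=21 [end]
Varint 3: bytes[3:6] = 91 D8 3A -> value 961553 (3 byte(s))
  byte[6]=0x74 cont=0 payload=0x74=116: acc |= 116<<0 -> acc=116 shift=7 [end]
Varint 4: bytes[6:7] = 74 -> value 116 (1 byte(s))
  byte[7]=0x2E cont=0 payload=0x2E=46: acc |= 46<<0 -> acc=46 shift=7 [end]
Varint 5: bytes[7:8] = 2E -> value 46 (1 byte(s))

Answer: 3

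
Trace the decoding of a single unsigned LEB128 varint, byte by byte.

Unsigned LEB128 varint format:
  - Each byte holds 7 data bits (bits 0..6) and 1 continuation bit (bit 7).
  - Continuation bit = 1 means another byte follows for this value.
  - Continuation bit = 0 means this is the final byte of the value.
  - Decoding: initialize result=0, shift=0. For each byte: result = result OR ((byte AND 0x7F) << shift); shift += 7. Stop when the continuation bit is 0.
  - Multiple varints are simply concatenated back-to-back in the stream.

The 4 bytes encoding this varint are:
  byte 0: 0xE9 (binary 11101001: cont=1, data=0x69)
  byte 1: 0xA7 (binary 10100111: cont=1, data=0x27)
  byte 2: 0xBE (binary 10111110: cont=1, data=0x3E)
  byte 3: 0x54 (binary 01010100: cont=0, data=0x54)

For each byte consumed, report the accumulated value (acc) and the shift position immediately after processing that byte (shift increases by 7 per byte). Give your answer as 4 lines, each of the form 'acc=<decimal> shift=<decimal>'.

byte 0=0xE9: payload=0x69=105, contrib = 105<<0 = 105; acc -> 105, shift -> 7
byte 1=0xA7: payload=0x27=39, contrib = 39<<7 = 4992; acc -> 5097, shift -> 14
byte 2=0xBE: payload=0x3E=62, contrib = 62<<14 = 1015808; acc -> 1020905, shift -> 21
byte 3=0x54: payload=0x54=84, contrib = 84<<21 = 176160768; acc -> 177181673, shift -> 28

Answer: acc=105 shift=7
acc=5097 shift=14
acc=1020905 shift=21
acc=177181673 shift=28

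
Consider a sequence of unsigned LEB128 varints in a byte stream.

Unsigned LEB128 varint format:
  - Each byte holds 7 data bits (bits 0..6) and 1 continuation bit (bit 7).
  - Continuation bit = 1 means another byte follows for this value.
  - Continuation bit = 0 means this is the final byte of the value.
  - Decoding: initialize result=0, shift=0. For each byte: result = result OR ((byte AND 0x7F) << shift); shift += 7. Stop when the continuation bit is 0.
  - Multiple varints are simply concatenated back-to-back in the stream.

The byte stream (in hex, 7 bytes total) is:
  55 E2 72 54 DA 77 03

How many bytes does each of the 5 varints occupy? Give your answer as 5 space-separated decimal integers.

Answer: 1 2 1 2 1

Derivation:
  byte[0]=0x55 cont=0 payload=0x55=85: acc |= 85<<0 -> acc=85 shift=7 [end]
Varint 1: bytes[0:1] = 55 -> value 85 (1 byte(s))
  byte[1]=0xE2 cont=1 payload=0x62=98: acc |= 98<<0 -> acc=98 shift=7
  byte[2]=0x72 cont=0 payload=0x72=114: acc |= 114<<7 -> acc=14690 shift=14 [end]
Varint 2: bytes[1:3] = E2 72 -> value 14690 (2 byte(s))
  byte[3]=0x54 cont=0 payload=0x54=84: acc |= 84<<0 -> acc=84 shift=7 [end]
Varint 3: bytes[3:4] = 54 -> value 84 (1 byte(s))
  byte[4]=0xDA cont=1 payload=0x5A=90: acc |= 90<<0 -> acc=90 shift=7
  byte[5]=0x77 cont=0 payload=0x77=119: acc |= 119<<7 -> acc=15322 shift=14 [end]
Varint 4: bytes[4:6] = DA 77 -> value 15322 (2 byte(s))
  byte[6]=0x03 cont=0 payload=0x03=3: acc |= 3<<0 -> acc=3 shift=7 [end]
Varint 5: bytes[6:7] = 03 -> value 3 (1 byte(s))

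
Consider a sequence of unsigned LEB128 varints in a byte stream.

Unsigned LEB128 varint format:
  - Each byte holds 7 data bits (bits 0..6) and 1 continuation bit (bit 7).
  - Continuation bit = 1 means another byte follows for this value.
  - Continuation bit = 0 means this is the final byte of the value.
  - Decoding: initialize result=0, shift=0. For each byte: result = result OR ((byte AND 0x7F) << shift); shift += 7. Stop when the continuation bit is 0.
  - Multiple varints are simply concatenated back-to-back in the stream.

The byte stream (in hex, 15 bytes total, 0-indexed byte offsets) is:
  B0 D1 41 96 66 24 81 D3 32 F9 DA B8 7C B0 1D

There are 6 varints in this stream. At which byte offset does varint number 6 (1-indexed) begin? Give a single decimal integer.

  byte[0]=0xB0 cont=1 payload=0x30=48: acc |= 48<<0 -> acc=48 shift=7
  byte[1]=0xD1 cont=1 payload=0x51=81: acc |= 81<<7 -> acc=10416 shift=14
  byte[2]=0x41 cont=0 payload=0x41=65: acc |= 65<<14 -> acc=1075376 shift=21 [end]
Varint 1: bytes[0:3] = B0 D1 41 -> value 1075376 (3 byte(s))
  byte[3]=0x96 cont=1 payload=0x16=22: acc |= 22<<0 -> acc=22 shift=7
  byte[4]=0x66 cont=0 payload=0x66=102: acc |= 102<<7 -> acc=13078 shift=14 [end]
Varint 2: bytes[3:5] = 96 66 -> value 13078 (2 byte(s))
  byte[5]=0x24 cont=0 payload=0x24=36: acc |= 36<<0 -> acc=36 shift=7 [end]
Varint 3: bytes[5:6] = 24 -> value 36 (1 byte(s))
  byte[6]=0x81 cont=1 payload=0x01=1: acc |= 1<<0 -> acc=1 shift=7
  byte[7]=0xD3 cont=1 payload=0x53=83: acc |= 83<<7 -> acc=10625 shift=14
  byte[8]=0x32 cont=0 payload=0x32=50: acc |= 50<<14 -> acc=829825 shift=21 [end]
Varint 4: bytes[6:9] = 81 D3 32 -> value 829825 (3 byte(s))
  byte[9]=0xF9 cont=1 payload=0x79=121: acc |= 121<<0 -> acc=121 shift=7
  byte[10]=0xDA cont=1 payload=0x5A=90: acc |= 90<<7 -> acc=11641 shift=14
  byte[11]=0xB8 cont=1 payload=0x38=56: acc |= 56<<14 -> acc=929145 shift=21
  byte[12]=0x7C cont=0 payload=0x7C=124: acc |= 124<<21 -> acc=260975993 shift=28 [end]
Varint 5: bytes[9:13] = F9 DA B8 7C -> value 260975993 (4 byte(s))
  byte[13]=0xB0 cont=1 payload=0x30=48: acc |= 48<<0 -> acc=48 shift=7
  byte[14]=0x1D cont=0 payload=0x1D=29: acc |= 29<<7 -> acc=3760 shift=14 [end]
Varint 6: bytes[13:15] = B0 1D -> value 3760 (2 byte(s))

Answer: 13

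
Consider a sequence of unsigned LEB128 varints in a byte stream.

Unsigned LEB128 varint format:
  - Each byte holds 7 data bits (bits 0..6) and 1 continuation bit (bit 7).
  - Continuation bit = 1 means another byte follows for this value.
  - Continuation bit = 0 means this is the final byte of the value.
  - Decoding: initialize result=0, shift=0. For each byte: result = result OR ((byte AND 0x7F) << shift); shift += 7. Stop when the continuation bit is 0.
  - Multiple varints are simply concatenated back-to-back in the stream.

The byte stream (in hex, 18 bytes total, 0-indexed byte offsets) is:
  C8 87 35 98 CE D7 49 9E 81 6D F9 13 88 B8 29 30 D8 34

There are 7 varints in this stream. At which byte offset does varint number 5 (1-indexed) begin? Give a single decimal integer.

  byte[0]=0xC8 cont=1 payload=0x48=72: acc |= 72<<0 -> acc=72 shift=7
  byte[1]=0x87 cont=1 payload=0x07=7: acc |= 7<<7 -> acc=968 shift=14
  byte[2]=0x35 cont=0 payload=0x35=53: acc |= 53<<14 -> acc=869320 shift=21 [end]
Varint 1: bytes[0:3] = C8 87 35 -> value 869320 (3 byte(s))
  byte[3]=0x98 cont=1 payload=0x18=24: acc |= 24<<0 -> acc=24 shift=7
  byte[4]=0xCE cont=1 payload=0x4E=78: acc |= 78<<7 -> acc=10008 shift=14
  byte[5]=0xD7 cont=1 payload=0x57=87: acc |= 87<<14 -> acc=1435416 shift=21
  byte[6]=0x49 cont=0 payload=0x49=73: acc |= 73<<21 -> acc=154527512 shift=28 [end]
Varint 2: bytes[3:7] = 98 CE D7 49 -> value 154527512 (4 byte(s))
  byte[7]=0x9E cont=1 payload=0x1E=30: acc |= 30<<0 -> acc=30 shift=7
  byte[8]=0x81 cont=1 payload=0x01=1: acc |= 1<<7 -> acc=158 shift=14
  byte[9]=0x6D cont=0 payload=0x6D=109: acc |= 109<<14 -> acc=1786014 shift=21 [end]
Varint 3: bytes[7:10] = 9E 81 6D -> value 1786014 (3 byte(s))
  byte[10]=0xF9 cont=1 payload=0x79=121: acc |= 121<<0 -> acc=121 shift=7
  byte[11]=0x13 cont=0 payload=0x13=19: acc |= 19<<7 -> acc=2553 shift=14 [end]
Varint 4: bytes[10:12] = F9 13 -> value 2553 (2 byte(s))
  byte[12]=0x88 cont=1 payload=0x08=8: acc |= 8<<0 -> acc=8 shift=7
  byte[13]=0xB8 cont=1 payload=0x38=56: acc |= 56<<7 -> acc=7176 shift=14
  byte[14]=0x29 cont=0 payload=0x29=41: acc |= 41<<14 -> acc=678920 shift=21 [end]
Varint 5: bytes[12:15] = 88 B8 29 -> value 678920 (3 byte(s))
  byte[15]=0x30 cont=0 payload=0x30=48: acc |= 48<<0 -> acc=48 shift=7 [end]
Varint 6: bytes[15:16] = 30 -> value 48 (1 byte(s))
  byte[16]=0xD8 cont=1 payload=0x58=88: acc |= 88<<0 -> acc=88 shift=7
  byte[17]=0x34 cont=0 payload=0x34=52: acc |= 52<<7 -> acc=6744 shift=14 [end]
Varint 7: bytes[16:18] = D8 34 -> value 6744 (2 byte(s))

Answer: 12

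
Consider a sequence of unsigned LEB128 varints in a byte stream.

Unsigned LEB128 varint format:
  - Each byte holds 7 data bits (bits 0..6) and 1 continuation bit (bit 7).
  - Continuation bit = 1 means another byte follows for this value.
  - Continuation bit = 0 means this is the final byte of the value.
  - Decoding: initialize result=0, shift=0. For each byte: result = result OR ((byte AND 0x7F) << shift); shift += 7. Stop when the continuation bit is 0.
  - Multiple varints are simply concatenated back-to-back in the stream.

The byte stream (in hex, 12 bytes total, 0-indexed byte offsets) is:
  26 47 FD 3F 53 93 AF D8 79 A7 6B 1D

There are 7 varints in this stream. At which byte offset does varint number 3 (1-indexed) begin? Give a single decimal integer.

  byte[0]=0x26 cont=0 payload=0x26=38: acc |= 38<<0 -> acc=38 shift=7 [end]
Varint 1: bytes[0:1] = 26 -> value 38 (1 byte(s))
  byte[1]=0x47 cont=0 payload=0x47=71: acc |= 71<<0 -> acc=71 shift=7 [end]
Varint 2: bytes[1:2] = 47 -> value 71 (1 byte(s))
  byte[2]=0xFD cont=1 payload=0x7D=125: acc |= 125<<0 -> acc=125 shift=7
  byte[3]=0x3F cont=0 payload=0x3F=63: acc |= 63<<7 -> acc=8189 shift=14 [end]
Varint 3: bytes[2:4] = FD 3F -> value 8189 (2 byte(s))
  byte[4]=0x53 cont=0 payload=0x53=83: acc |= 83<<0 -> acc=83 shift=7 [end]
Varint 4: bytes[4:5] = 53 -> value 83 (1 byte(s))
  byte[5]=0x93 cont=1 payload=0x13=19: acc |= 19<<0 -> acc=19 shift=7
  byte[6]=0xAF cont=1 payload=0x2F=47: acc |= 47<<7 -> acc=6035 shift=14
  byte[7]=0xD8 cont=1 payload=0x58=88: acc |= 88<<14 -> acc=1447827 shift=21
  byte[8]=0x79 cont=0 payload=0x79=121: acc |= 121<<21 -> acc=255203219 shift=28 [end]
Varint 5: bytes[5:9] = 93 AF D8 79 -> value 255203219 (4 byte(s))
  byte[9]=0xA7 cont=1 payload=0x27=39: acc |= 39<<0 -> acc=39 shift=7
  byte[10]=0x6B cont=0 payload=0x6B=107: acc |= 107<<7 -> acc=13735 shift=14 [end]
Varint 6: bytes[9:11] = A7 6B -> value 13735 (2 byte(s))
  byte[11]=0x1D cont=0 payload=0x1D=29: acc |= 29<<0 -> acc=29 shift=7 [end]
Varint 7: bytes[11:12] = 1D -> value 29 (1 byte(s))

Answer: 2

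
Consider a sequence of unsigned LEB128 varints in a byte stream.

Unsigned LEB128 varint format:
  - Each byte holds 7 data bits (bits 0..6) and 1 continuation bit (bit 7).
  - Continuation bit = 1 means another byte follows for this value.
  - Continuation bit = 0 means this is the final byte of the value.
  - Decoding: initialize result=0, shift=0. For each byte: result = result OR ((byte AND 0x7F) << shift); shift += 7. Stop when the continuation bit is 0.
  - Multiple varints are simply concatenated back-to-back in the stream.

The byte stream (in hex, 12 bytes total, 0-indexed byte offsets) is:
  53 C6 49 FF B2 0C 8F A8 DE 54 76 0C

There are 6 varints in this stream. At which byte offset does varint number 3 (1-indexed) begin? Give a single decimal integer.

  byte[0]=0x53 cont=0 payload=0x53=83: acc |= 83<<0 -> acc=83 shift=7 [end]
Varint 1: bytes[0:1] = 53 -> value 83 (1 byte(s))
  byte[1]=0xC6 cont=1 payload=0x46=70: acc |= 70<<0 -> acc=70 shift=7
  byte[2]=0x49 cont=0 payload=0x49=73: acc |= 73<<7 -> acc=9414 shift=14 [end]
Varint 2: bytes[1:3] = C6 49 -> value 9414 (2 byte(s))
  byte[3]=0xFF cont=1 payload=0x7F=127: acc |= 127<<0 -> acc=127 shift=7
  byte[4]=0xB2 cont=1 payload=0x32=50: acc |= 50<<7 -> acc=6527 shift=14
  byte[5]=0x0C cont=0 payload=0x0C=12: acc |= 12<<14 -> acc=203135 shift=21 [end]
Varint 3: bytes[3:6] = FF B2 0C -> value 203135 (3 byte(s))
  byte[6]=0x8F cont=1 payload=0x0F=15: acc |= 15<<0 -> acc=15 shift=7
  byte[7]=0xA8 cont=1 payload=0x28=40: acc |= 40<<7 -> acc=5135 shift=14
  byte[8]=0xDE cont=1 payload=0x5E=94: acc |= 94<<14 -> acc=1545231 shift=21
  byte[9]=0x54 cont=0 payload=0x54=84: acc |= 84<<21 -> acc=177705999 shift=28 [end]
Varint 4: bytes[6:10] = 8F A8 DE 54 -> value 177705999 (4 byte(s))
  byte[10]=0x76 cont=0 payload=0x76=118: acc |= 118<<0 -> acc=118 shift=7 [end]
Varint 5: bytes[10:11] = 76 -> value 118 (1 byte(s))
  byte[11]=0x0C cont=0 payload=0x0C=12: acc |= 12<<0 -> acc=12 shift=7 [end]
Varint 6: bytes[11:12] = 0C -> value 12 (1 byte(s))

Answer: 3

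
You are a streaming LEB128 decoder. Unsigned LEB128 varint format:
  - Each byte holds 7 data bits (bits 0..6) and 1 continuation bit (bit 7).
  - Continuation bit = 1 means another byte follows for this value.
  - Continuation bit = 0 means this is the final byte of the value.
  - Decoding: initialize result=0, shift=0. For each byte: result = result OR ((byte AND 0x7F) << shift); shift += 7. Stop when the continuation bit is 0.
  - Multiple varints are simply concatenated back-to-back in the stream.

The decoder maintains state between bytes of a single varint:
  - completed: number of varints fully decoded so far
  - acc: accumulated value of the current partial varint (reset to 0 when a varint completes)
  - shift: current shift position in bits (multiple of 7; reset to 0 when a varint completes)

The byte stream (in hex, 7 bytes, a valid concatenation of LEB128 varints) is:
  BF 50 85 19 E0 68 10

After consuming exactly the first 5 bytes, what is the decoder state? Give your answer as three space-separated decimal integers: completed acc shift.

Answer: 2 96 7

Derivation:
byte[0]=0xBF cont=1 payload=0x3F: acc |= 63<<0 -> completed=0 acc=63 shift=7
byte[1]=0x50 cont=0 payload=0x50: varint #1 complete (value=10303); reset -> completed=1 acc=0 shift=0
byte[2]=0x85 cont=1 payload=0x05: acc |= 5<<0 -> completed=1 acc=5 shift=7
byte[3]=0x19 cont=0 payload=0x19: varint #2 complete (value=3205); reset -> completed=2 acc=0 shift=0
byte[4]=0xE0 cont=1 payload=0x60: acc |= 96<<0 -> completed=2 acc=96 shift=7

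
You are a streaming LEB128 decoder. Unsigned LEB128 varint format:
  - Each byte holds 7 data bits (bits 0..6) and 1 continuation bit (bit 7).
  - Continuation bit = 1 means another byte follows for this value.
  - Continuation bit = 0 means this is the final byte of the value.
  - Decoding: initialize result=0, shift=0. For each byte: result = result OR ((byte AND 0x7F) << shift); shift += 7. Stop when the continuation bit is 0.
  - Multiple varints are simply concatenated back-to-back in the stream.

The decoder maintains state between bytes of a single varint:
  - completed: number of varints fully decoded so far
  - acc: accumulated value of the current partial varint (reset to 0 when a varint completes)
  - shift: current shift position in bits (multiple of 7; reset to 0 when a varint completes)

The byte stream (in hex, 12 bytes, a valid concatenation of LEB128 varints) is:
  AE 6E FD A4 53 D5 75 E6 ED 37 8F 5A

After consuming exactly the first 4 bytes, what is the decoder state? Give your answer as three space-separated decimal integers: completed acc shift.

Answer: 1 4733 14

Derivation:
byte[0]=0xAE cont=1 payload=0x2E: acc |= 46<<0 -> completed=0 acc=46 shift=7
byte[1]=0x6E cont=0 payload=0x6E: varint #1 complete (value=14126); reset -> completed=1 acc=0 shift=0
byte[2]=0xFD cont=1 payload=0x7D: acc |= 125<<0 -> completed=1 acc=125 shift=7
byte[3]=0xA4 cont=1 payload=0x24: acc |= 36<<7 -> completed=1 acc=4733 shift=14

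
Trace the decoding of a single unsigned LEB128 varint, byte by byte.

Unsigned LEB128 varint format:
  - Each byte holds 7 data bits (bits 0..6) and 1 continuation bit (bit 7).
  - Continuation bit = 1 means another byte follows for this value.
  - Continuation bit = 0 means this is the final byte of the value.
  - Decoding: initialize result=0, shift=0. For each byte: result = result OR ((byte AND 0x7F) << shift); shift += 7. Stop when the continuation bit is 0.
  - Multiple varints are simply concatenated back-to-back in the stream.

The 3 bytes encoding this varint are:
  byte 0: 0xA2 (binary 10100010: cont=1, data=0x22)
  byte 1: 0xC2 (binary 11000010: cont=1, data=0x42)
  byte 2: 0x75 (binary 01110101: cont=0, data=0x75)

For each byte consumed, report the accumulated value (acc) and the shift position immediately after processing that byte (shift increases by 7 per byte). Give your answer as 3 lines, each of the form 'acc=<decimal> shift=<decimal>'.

Answer: acc=34 shift=7
acc=8482 shift=14
acc=1925410 shift=21

Derivation:
byte 0=0xA2: payload=0x22=34, contrib = 34<<0 = 34; acc -> 34, shift -> 7
byte 1=0xC2: payload=0x42=66, contrib = 66<<7 = 8448; acc -> 8482, shift -> 14
byte 2=0x75: payload=0x75=117, contrib = 117<<14 = 1916928; acc -> 1925410, shift -> 21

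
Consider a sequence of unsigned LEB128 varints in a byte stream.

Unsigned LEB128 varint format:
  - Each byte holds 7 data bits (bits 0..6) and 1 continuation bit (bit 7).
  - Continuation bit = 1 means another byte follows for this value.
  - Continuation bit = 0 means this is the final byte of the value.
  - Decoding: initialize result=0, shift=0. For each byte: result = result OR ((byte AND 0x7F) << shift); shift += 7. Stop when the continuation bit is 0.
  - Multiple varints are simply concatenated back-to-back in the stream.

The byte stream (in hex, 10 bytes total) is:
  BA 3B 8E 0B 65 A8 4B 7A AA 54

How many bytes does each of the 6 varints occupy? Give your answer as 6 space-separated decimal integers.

  byte[0]=0xBA cont=1 payload=0x3A=58: acc |= 58<<0 -> acc=58 shift=7
  byte[1]=0x3B cont=0 payload=0x3B=59: acc |= 59<<7 -> acc=7610 shift=14 [end]
Varint 1: bytes[0:2] = BA 3B -> value 7610 (2 byte(s))
  byte[2]=0x8E cont=1 payload=0x0E=14: acc |= 14<<0 -> acc=14 shift=7
  byte[3]=0x0B cont=0 payload=0x0B=11: acc |= 11<<7 -> acc=1422 shift=14 [end]
Varint 2: bytes[2:4] = 8E 0B -> value 1422 (2 byte(s))
  byte[4]=0x65 cont=0 payload=0x65=101: acc |= 101<<0 -> acc=101 shift=7 [end]
Varint 3: bytes[4:5] = 65 -> value 101 (1 byte(s))
  byte[5]=0xA8 cont=1 payload=0x28=40: acc |= 40<<0 -> acc=40 shift=7
  byte[6]=0x4B cont=0 payload=0x4B=75: acc |= 75<<7 -> acc=9640 shift=14 [end]
Varint 4: bytes[5:7] = A8 4B -> value 9640 (2 byte(s))
  byte[7]=0x7A cont=0 payload=0x7A=122: acc |= 122<<0 -> acc=122 shift=7 [end]
Varint 5: bytes[7:8] = 7A -> value 122 (1 byte(s))
  byte[8]=0xAA cont=1 payload=0x2A=42: acc |= 42<<0 -> acc=42 shift=7
  byte[9]=0x54 cont=0 payload=0x54=84: acc |= 84<<7 -> acc=10794 shift=14 [end]
Varint 6: bytes[8:10] = AA 54 -> value 10794 (2 byte(s))

Answer: 2 2 1 2 1 2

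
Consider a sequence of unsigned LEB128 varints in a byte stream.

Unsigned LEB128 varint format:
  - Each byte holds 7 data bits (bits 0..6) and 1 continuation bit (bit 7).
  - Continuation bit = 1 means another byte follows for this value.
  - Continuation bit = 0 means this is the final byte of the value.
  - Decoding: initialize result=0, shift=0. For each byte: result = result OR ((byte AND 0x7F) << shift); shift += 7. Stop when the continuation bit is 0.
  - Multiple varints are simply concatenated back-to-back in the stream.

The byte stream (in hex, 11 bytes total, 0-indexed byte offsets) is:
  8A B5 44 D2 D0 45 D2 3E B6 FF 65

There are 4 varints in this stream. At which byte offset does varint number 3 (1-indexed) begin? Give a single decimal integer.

Answer: 6

Derivation:
  byte[0]=0x8A cont=1 payload=0x0A=10: acc |= 10<<0 -> acc=10 shift=7
  byte[1]=0xB5 cont=1 payload=0x35=53: acc |= 53<<7 -> acc=6794 shift=14
  byte[2]=0x44 cont=0 payload=0x44=68: acc |= 68<<14 -> acc=1120906 shift=21 [end]
Varint 1: bytes[0:3] = 8A B5 44 -> value 1120906 (3 byte(s))
  byte[3]=0xD2 cont=1 payload=0x52=82: acc |= 82<<0 -> acc=82 shift=7
  byte[4]=0xD0 cont=1 payload=0x50=80: acc |= 80<<7 -> acc=10322 shift=14
  byte[5]=0x45 cont=0 payload=0x45=69: acc |= 69<<14 -> acc=1140818 shift=21 [end]
Varint 2: bytes[3:6] = D2 D0 45 -> value 1140818 (3 byte(s))
  byte[6]=0xD2 cont=1 payload=0x52=82: acc |= 82<<0 -> acc=82 shift=7
  byte[7]=0x3E cont=0 payload=0x3E=62: acc |= 62<<7 -> acc=8018 shift=14 [end]
Varint 3: bytes[6:8] = D2 3E -> value 8018 (2 byte(s))
  byte[8]=0xB6 cont=1 payload=0x36=54: acc |= 54<<0 -> acc=54 shift=7
  byte[9]=0xFF cont=1 payload=0x7F=127: acc |= 127<<7 -> acc=16310 shift=14
  byte[10]=0x65 cont=0 payload=0x65=101: acc |= 101<<14 -> acc=1671094 shift=21 [end]
Varint 4: bytes[8:11] = B6 FF 65 -> value 1671094 (3 byte(s))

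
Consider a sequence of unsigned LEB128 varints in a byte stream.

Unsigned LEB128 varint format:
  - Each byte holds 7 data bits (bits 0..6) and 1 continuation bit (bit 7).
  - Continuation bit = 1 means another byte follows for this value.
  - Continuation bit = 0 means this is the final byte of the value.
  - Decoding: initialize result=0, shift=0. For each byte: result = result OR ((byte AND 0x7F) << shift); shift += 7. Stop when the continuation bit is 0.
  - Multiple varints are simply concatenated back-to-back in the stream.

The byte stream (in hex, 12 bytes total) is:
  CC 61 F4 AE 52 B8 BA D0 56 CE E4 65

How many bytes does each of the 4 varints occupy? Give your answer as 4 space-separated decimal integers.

Answer: 2 3 4 3

Derivation:
  byte[0]=0xCC cont=1 payload=0x4C=76: acc |= 76<<0 -> acc=76 shift=7
  byte[1]=0x61 cont=0 payload=0x61=97: acc |= 97<<7 -> acc=12492 shift=14 [end]
Varint 1: bytes[0:2] = CC 61 -> value 12492 (2 byte(s))
  byte[2]=0xF4 cont=1 payload=0x74=116: acc |= 116<<0 -> acc=116 shift=7
  byte[3]=0xAE cont=1 payload=0x2E=46: acc |= 46<<7 -> acc=6004 shift=14
  byte[4]=0x52 cont=0 payload=0x52=82: acc |= 82<<14 -> acc=1349492 shift=21 [end]
Varint 2: bytes[2:5] = F4 AE 52 -> value 1349492 (3 byte(s))
  byte[5]=0xB8 cont=1 payload=0x38=56: acc |= 56<<0 -> acc=56 shift=7
  byte[6]=0xBA cont=1 payload=0x3A=58: acc |= 58<<7 -> acc=7480 shift=14
  byte[7]=0xD0 cont=1 payload=0x50=80: acc |= 80<<14 -> acc=1318200 shift=21
  byte[8]=0x56 cont=0 payload=0x56=86: acc |= 86<<21 -> acc=181673272 shift=28 [end]
Varint 3: bytes[5:9] = B8 BA D0 56 -> value 181673272 (4 byte(s))
  byte[9]=0xCE cont=1 payload=0x4E=78: acc |= 78<<0 -> acc=78 shift=7
  byte[10]=0xE4 cont=1 payload=0x64=100: acc |= 100<<7 -> acc=12878 shift=14
  byte[11]=0x65 cont=0 payload=0x65=101: acc |= 101<<14 -> acc=1667662 shift=21 [end]
Varint 4: bytes[9:12] = CE E4 65 -> value 1667662 (3 byte(s))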